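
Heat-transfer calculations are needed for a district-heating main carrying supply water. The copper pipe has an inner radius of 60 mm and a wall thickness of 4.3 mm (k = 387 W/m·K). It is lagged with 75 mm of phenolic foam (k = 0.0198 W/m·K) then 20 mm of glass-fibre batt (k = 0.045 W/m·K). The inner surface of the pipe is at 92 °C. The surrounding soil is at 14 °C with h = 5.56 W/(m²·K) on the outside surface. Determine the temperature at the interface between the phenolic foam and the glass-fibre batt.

T ≈ 21.4 °C

Treating each annulus and film as a series resistance:
R_copper pipe wall = ln(64.3/60)/(2π×387×1) = 2.846×10^-5 K/W
R_phenolic foam = ln(139.3/64.3)/(2π×0.0198×1) = 6.214 K/W
R_glass-fibre batt = ln(159.3/139.3)/(2π×0.045×1) = 0.4745 K/W
R_outer film = 1/(h_o·2πr_oL) = 1/(5.56×2π×0.1593×1) = 0.1797 K/W
R_total = 6.868 K/W
Q = ΔT/R_total = 78/6.868
Q = 11.4 W/m
T_interface = T_inner − Q·ΣR(inner→interface) = 92 − 11.4×6.214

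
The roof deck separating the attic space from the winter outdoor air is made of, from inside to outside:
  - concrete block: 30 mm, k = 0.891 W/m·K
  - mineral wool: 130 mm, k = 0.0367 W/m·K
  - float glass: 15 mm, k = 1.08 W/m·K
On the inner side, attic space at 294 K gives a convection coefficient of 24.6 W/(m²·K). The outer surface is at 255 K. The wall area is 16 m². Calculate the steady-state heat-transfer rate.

Treating each layer as a thermal resistance in series:
R_inner film = 1/(h_i·A) = 1/(24.6×16) = 0.002541 K/W
R_concrete block = L/(kA) = 0.03/(0.891×16) = 0.002104 K/W
R_mineral wool = L/(kA) = 0.13/(0.0367×16) = 0.2214 K/W
R_float glass = L/(kA) = 0.015/(1.08×16) = 8.681×10^-4 K/W
R_total = 0.2269 K/W
Q = ΔT / R_total = 39 / 0.2269

Q ≈ 172 W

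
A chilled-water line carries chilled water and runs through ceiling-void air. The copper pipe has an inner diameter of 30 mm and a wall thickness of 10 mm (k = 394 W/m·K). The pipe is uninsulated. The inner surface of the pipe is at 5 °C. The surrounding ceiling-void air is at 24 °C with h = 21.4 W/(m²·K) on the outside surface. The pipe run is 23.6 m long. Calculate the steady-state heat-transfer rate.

Radial resistances (cylindrical: R_cond = ln(r_o/r_i)/(2πkL), R_conv = 1/(h·2πrL)):
R_copper pipe wall = ln(25/15)/(2π×394×23.6) = 8.743×10^-6 K/W
R_outer film = 1/(h_o·2πr_oL) = 1/(21.4×2π×0.025×23.6) = 0.01261 K/W
R_total = 0.01261 K/W
Q = ΔT/R_total = 19/0.01261

Q ≈ 1510 W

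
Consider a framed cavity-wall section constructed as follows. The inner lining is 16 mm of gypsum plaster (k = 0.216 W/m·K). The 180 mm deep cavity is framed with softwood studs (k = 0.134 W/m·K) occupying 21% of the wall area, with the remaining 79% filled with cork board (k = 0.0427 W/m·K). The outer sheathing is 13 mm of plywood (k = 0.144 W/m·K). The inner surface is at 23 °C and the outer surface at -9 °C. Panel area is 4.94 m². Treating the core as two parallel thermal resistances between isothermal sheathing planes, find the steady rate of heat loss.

Q ≈ 51.4 W

Sheathing layers in series; stud and cavity paths in parallel between them.
R_inner = 0.016/(0.216×4.94) = 0.01499 K/W
R_stud  = 0.18/(0.134×0.21×4.94) = 1.295 K/W
R_cav   = 0.18/(0.0427×0.79×4.94) = 1.08 K/W
1/R_core = 1/R_stud + 1/R_cav → R_core = 0.5889 K/W
R_outer = 0.013/(0.144×4.94) = 0.01827 K/W
R_total = 0.6222 K/W
Q = ΔT/R_total = 32/0.6222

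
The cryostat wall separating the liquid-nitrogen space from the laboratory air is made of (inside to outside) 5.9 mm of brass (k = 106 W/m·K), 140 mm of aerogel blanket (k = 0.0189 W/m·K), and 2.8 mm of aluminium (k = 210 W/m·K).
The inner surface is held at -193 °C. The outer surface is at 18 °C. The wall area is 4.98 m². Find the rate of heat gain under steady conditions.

Treating each layer as a thermal resistance in series:
R_brass = L/(kA) = 0.0059/(106×4.98) = 1.118×10^-5 K/W
R_aerogel blanket = L/(kA) = 0.14/(0.0189×4.98) = 1.487 K/W
R_aluminium = L/(kA) = 0.0028/(210×4.98) = 2.677×10^-6 K/W
R_total = 1.487 K/W
Q = ΔT / R_total = 211 / 1.487

Q ≈ 142 W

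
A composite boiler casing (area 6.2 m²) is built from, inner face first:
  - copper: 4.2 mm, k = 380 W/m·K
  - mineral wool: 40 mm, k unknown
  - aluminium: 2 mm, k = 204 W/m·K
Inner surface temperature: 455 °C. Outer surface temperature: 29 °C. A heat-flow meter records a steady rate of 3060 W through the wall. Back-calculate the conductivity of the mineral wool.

k ≈ 0.0463 W/(m·K)

Thermal resistances in series:
R_copper = L/(kA) = 0.0042/(380×6.2) = 1.783×10^-6 K/W
R_aluminium = L/(kA) = 0.002/(204×6.2) = 1.581×10^-6 K/W
Sum of known resistances R_other = 3.364×10^-6 K/W
Total R = ΔT/Q = 426/3060 = 0.1392 K/W
R_mineral wool = R_total − R_other = 0.1392 K/W
k = L/(R·A) = 0.04/(0.1392×6.2)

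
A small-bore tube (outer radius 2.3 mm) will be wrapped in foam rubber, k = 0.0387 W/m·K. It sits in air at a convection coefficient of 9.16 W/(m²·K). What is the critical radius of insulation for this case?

For a cylinder r_cr = k/h = 0.0387/9.16
r_cr = 4.22 mm; since the bare radius (2.3 mm) is below r_cr, adding a thin layer of insulation will *increase* heat loss.

r_cr ≈ 4.22 mm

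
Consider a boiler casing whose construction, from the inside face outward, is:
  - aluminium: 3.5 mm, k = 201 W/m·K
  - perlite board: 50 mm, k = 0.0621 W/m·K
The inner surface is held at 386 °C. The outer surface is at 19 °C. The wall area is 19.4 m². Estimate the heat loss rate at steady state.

Treating each layer as a thermal resistance in series:
R_aluminium = L/(kA) = 0.0035/(201×19.4) = 8.976×10^-7 K/W
R_perlite board = L/(kA) = 0.05/(0.0621×19.4) = 0.0415 K/W
R_total = 0.0415 K/W
Q = ΔT / R_total = 367 / 0.0415

Q ≈ 8840 W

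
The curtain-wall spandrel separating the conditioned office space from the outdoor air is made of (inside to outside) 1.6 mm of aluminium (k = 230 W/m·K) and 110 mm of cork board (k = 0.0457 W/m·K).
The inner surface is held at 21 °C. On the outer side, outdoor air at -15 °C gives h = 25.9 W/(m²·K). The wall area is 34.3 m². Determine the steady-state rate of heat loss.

Thermal resistances in series:
R_aluminium = L/(kA) = 0.0016/(230×34.3) = 2.028×10^-7 K/W
R_cork board = L/(kA) = 0.11/(0.0457×34.3) = 0.07017 K/W
R_outer film = 1/(h_o·A) = 1/(25.9×34.3) = 0.001126 K/W
R_total = 0.0713 K/W
Q = ΔT / R_total = 36 / 0.0713

Q ≈ 505 W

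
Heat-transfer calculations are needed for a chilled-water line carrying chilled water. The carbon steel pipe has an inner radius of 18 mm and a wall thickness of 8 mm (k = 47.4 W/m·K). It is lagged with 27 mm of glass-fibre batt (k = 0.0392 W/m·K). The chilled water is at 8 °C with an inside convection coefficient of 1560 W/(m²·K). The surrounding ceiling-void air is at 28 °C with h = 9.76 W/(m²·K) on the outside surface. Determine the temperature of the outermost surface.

T ≈ 26.1 °C

Radial resistances (cylindrical: R_cond = ln(r_o/r_i)/(2πkL), R_conv = 1/(h·2πrL)):
R_inner film = 1/(h_i·2πr₁L) = 1/(1560×2π×0.018×1) = 0.005668 K/W
R_carbon steel pipe wall = ln(26/18)/(2π×47.4×1) = 0.001235 K/W
R_glass-fibre batt = ln(53/26)/(2π×0.0392×1) = 2.892 K/W
R_outer film = 1/(h_o·2πr_oL) = 1/(9.76×2π×0.053×1) = 0.3077 K/W
R_total = 3.206 K/W
Q = ΔT/R_total = 20/3.206
Q = 6.24 W/m
T_interface = T_inner + Q·ΣR(inner→interface) = 8 + 6.24×2.898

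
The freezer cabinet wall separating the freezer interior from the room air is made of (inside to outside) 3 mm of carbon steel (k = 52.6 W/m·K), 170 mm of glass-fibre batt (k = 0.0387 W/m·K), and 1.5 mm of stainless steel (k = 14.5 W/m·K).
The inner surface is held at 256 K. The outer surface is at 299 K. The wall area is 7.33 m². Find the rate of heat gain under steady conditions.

Q ≈ 71.7 W

Treating each layer as a thermal resistance in series:
R_carbon steel = L/(kA) = 0.003/(52.6×7.33) = 7.781×10^-6 K/W
R_glass-fibre batt = L/(kA) = 0.17/(0.0387×7.33) = 0.5993 K/W
R_stainless steel = L/(kA) = 0.0015/(14.5×7.33) = 1.411×10^-5 K/W
R_total = 0.5993 K/W
Q = ΔT / R_total = 43 / 0.5993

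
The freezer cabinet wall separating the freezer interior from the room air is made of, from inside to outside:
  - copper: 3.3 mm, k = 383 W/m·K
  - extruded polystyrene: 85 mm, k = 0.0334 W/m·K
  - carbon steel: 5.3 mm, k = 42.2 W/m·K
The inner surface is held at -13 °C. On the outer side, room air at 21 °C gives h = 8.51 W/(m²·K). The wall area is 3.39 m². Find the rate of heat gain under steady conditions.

Model the wall as resistances in series:
R_copper = L/(kA) = 0.0033/(383×3.39) = 2.542×10^-6 K/W
R_extruded polystyrene = L/(kA) = 0.085/(0.0334×3.39) = 0.7507 K/W
R_carbon steel = L/(kA) = 0.0053/(42.2×3.39) = 3.705×10^-5 K/W
R_outer film = 1/(h_o·A) = 1/(8.51×3.39) = 0.03466 K/W
R_total = 0.7854 K/W
Q = ΔT / R_total = 34 / 0.7854

Q ≈ 43.3 W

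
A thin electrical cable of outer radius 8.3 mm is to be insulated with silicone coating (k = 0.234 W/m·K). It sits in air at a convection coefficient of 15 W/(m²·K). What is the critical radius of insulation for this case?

r_cr ≈ 15.6 mm

For a cylinder r_cr = k/h = 0.234/15
r_cr = 15.6 mm; since the bare radius (8.3 mm) is below r_cr, adding a thin layer of insulation will *increase* heat loss.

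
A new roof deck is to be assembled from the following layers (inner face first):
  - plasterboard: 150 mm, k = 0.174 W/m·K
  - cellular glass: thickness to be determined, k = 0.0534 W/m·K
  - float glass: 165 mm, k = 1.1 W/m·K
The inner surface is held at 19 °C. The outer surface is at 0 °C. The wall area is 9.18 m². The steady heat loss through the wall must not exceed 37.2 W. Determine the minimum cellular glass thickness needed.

L ≈ 196 mm

Thermal resistances in series:
R_plasterboard = L/(kA) = 0.15/(0.174×9.18) = 0.09391 K/W
R_float glass = L/(kA) = 0.165/(1.1×9.18) = 0.01634 K/W
Sum of the known resistances R_other = 0.1102 K/W
Required total resistance R_tot = ΔT/Q_allow = 19/37.2 = 0.5108 K/W
R_cellular glass = R_tot − R_other = 0.4005 K/W
L = R·k·A = 0.4005×0.0534×9.18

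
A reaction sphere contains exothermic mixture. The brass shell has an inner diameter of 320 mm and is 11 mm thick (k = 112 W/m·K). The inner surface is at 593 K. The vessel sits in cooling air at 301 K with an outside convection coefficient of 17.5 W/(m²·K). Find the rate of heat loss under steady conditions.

Q ≈ 1870 W

Radial (spherical) resistances in series:
R_brass shell = (1/0.16 − 1/0.171)/(4π×112) = 2.857×10^-4 K/W
R_outer film = 1/(h·4πr_o²) = 1/(17.5×4π×0.171²) = 0.1555 K/W
R_total = 0.1558 K/W
Q = ΔT/R_total = 292/0.1558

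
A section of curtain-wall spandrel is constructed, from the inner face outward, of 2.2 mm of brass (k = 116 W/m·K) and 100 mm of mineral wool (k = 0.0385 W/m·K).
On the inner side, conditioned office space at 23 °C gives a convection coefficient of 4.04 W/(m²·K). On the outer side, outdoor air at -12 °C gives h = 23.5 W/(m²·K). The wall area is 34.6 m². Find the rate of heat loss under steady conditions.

Treating each layer as a thermal resistance in series:
R_inner film = 1/(h_i·A) = 1/(4.04×34.6) = 0.007154 K/W
R_brass = L/(kA) = 0.0022/(116×34.6) = 5.481×10^-7 K/W
R_mineral wool = L/(kA) = 0.1/(0.0385×34.6) = 0.07507 K/W
R_outer film = 1/(h_o·A) = 1/(23.5×34.6) = 0.00123 K/W
R_total = 0.08345 K/W
Q = ΔT / R_total = 35 / 0.08345

Q ≈ 419 W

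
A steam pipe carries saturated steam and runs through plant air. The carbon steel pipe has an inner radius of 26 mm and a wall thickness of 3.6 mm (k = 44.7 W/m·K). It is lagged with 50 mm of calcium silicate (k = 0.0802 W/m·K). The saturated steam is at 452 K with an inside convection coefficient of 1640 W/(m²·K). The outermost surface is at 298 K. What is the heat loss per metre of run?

q′ ≈ 78.3 W/m

Radial resistances (cylindrical: R_cond = ln(r_o/r_i)/(2πkL), R_conv = 1/(h·2πrL)):
R_inner film = 1/(h_i·2πr₁L) = 1/(1640×2π×0.026×1) = 0.003733 K/W
R_carbon steel pipe wall = ln(29.6/26)/(2π×44.7×1) = 4.617×10^-4 K/W
R_calcium silicate = ln(79.6/29.6)/(2π×0.0802×1) = 1.963 K/W
R_total = 1.967 K/W
Q = ΔT/R_total = 154/1.967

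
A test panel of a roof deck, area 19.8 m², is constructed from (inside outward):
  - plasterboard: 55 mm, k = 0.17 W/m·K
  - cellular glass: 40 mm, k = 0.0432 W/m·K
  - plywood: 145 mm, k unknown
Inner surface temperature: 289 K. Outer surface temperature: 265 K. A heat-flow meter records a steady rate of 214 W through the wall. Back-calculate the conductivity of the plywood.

Thermal resistances in series:
R_plasterboard = L/(kA) = 0.055/(0.17×19.8) = 0.01634 K/W
R_cellular glass = L/(kA) = 0.04/(0.0432×19.8) = 0.04676 K/W
Sum of known resistances R_other = 0.0631 K/W
Total R = ΔT/Q = 24/214 = 0.1121 K/W
R_plywood = R_total − R_other = 0.04905 K/W
k = L/(R·A) = 0.145/(0.04905×19.8)

k ≈ 0.149 W/(m·K)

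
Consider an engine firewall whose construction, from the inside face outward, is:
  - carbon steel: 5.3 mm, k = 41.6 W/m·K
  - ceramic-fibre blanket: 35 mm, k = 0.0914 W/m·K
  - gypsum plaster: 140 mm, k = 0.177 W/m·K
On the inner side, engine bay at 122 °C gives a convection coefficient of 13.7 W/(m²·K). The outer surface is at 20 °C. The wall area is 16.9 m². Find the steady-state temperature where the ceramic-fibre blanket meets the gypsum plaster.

T ≈ 84.7 °C

Series thermal resistances:
R_inner film = 1/(h_i·A) = 1/(13.7×16.9) = 0.004319 K/W
R_carbon steel = L/(kA) = 0.0053/(41.6×16.9) = 7.539×10^-6 K/W
R_ceramic-fibre blanket = L/(kA) = 0.035/(0.0914×16.9) = 0.02266 K/W
R_gypsum plaster = L/(kA) = 0.14/(0.177×16.9) = 0.0468 K/W
R_total = 0.07379 K/W;  Q = ΔT/R_total = 102/0.07379 = 1382 W
T_interface = T_inner − Q·ΣR(inner→interface) = 122 − 1380×0.02699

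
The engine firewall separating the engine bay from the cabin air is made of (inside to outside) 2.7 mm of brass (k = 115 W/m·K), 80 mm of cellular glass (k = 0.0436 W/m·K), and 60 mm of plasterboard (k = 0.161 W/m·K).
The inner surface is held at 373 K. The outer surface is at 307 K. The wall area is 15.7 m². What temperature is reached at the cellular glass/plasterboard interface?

T ≈ 318 K

Using the resistance-network approach (series):
R_brass = L/(kA) = 0.0027/(115×15.7) = 1.495×10^-6 K/W
R_cellular glass = L/(kA) = 0.08/(0.0436×15.7) = 0.1169 K/W
R_plasterboard = L/(kA) = 0.06/(0.161×15.7) = 0.02374 K/W
R_total = 0.1406 K/W;  Q = ΔT/R_total = 66/0.1406 = 469.4 W
T_interface = T_inner − Q·ΣR(inner→interface) = 373 − 469×0.1169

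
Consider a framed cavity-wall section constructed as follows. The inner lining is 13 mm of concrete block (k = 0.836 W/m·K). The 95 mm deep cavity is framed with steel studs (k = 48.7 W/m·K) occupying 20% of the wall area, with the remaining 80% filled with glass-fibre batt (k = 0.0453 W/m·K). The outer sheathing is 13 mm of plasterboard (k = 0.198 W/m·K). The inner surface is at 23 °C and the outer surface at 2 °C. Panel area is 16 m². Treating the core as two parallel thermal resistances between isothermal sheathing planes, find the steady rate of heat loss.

Q ≈ 3700 W

Sheathing layers in series; stud and cavity paths in parallel between them.
R_inner = 0.013/(0.836×16) = 9.719×10^-4 K/W
R_stud  = 0.095/(48.7×0.2×16) = 6.096×10^-4 K/W
R_cav   = 0.095/(0.0453×0.8×16) = 0.1638 K/W
1/R_core = 1/R_stud + 1/R_cav → R_core = 6.073×10^-4 K/W
R_outer = 0.013/(0.198×16) = 0.004104 K/W
R_total = 0.005683 K/W
Q = ΔT/R_total = 21/0.005683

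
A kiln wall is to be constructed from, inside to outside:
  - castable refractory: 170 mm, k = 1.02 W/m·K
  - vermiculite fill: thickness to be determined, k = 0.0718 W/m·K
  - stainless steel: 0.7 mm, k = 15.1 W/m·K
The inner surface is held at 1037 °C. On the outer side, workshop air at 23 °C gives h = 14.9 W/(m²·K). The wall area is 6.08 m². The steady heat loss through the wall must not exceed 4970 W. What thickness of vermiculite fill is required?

Thermal resistances in series:
R_castable refractory = L/(kA) = 0.17/(1.02×6.08) = 0.02741 K/W
R_stainless steel = L/(kA) = 0.0007/(15.1×6.08) = 7.625×10^-6 K/W
R_outer film = 1/(h_o·A) = 1/(14.9×6.08) = 0.01104 K/W
Sum of the known resistances R_other = 0.03846 K/W
Required total resistance R_tot = ΔT/Q_allow = 1014/4970 = 0.204 K/W
R_vermiculite fill = R_tot − R_other = 0.1656 K/W
L = R·k·A = 0.1656×0.0718×6.08

L ≈ 72.3 mm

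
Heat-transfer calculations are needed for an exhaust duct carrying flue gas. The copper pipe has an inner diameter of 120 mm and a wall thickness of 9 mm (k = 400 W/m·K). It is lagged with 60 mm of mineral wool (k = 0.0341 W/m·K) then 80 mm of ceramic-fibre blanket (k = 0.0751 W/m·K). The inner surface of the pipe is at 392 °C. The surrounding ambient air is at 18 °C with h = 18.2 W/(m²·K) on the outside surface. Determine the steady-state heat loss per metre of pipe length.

Treating each annulus and film as a series resistance:
R_copper pipe wall = ln(69/60)/(2π×400×1) = 5.561×10^-5 K/W
R_mineral wool = ln(129/69)/(2π×0.0341×1) = 2.92 K/W
R_ceramic-fibre blanket = ln(209/129)/(2π×0.0751×1) = 1.023 K/W
R_outer film = 1/(h_o·2πr_oL) = 1/(18.2×2π×0.209×1) = 0.04184 K/W
R_total = 3.985 K/W
Q = ΔT/R_total = 374/3.985

q′ ≈ 93.9 W/m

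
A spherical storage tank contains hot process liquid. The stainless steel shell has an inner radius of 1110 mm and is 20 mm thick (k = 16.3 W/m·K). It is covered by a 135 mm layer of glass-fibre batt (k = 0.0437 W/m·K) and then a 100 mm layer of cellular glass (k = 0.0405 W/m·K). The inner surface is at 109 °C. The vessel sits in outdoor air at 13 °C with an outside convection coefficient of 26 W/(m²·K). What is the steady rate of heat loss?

Spherical conduction: R = (1/r_in − 1/r_out)/(4πk) per layer; series-sum.
R_stainless steel shell = (1/1.11 − 1/1.13)/(4π×16.3) = 7.785×10^-5 K/W
R_glass-fibre batt = (1/1.13 − 1/1.265)/(4π×0.0437) = 0.172 K/W
R_cellular glass = (1/1.265 − 1/1.365)/(4π×0.0405) = 0.1138 K/W
R_outer film = 1/(h·4πr_o²) = 1/(26×4π×1.365²) = 0.001643 K/W
R_total = 0.2875 K/W
Q = ΔT/R_total = 96/0.2875

Q ≈ 334 W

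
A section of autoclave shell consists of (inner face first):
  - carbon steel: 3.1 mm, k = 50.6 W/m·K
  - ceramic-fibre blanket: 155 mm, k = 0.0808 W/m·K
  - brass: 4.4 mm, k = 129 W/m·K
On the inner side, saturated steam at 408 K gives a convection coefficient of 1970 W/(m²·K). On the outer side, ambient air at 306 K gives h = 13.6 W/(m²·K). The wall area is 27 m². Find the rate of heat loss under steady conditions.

Q ≈ 1380 W

Treating each layer as a thermal resistance in series:
R_inner film = 1/(h_i·A) = 1/(1970×27) = 1.88×10^-5 K/W
R_carbon steel = L/(kA) = 0.0031/(50.6×27) = 2.269×10^-6 K/W
R_ceramic-fibre blanket = L/(kA) = 0.155/(0.0808×27) = 0.07105 K/W
R_brass = L/(kA) = 0.0044/(129×27) = 1.263×10^-6 K/W
R_outer film = 1/(h_o·A) = 1/(13.6×27) = 0.002723 K/W
R_total = 0.07379 K/W
Q = ΔT / R_total = 102 / 0.07379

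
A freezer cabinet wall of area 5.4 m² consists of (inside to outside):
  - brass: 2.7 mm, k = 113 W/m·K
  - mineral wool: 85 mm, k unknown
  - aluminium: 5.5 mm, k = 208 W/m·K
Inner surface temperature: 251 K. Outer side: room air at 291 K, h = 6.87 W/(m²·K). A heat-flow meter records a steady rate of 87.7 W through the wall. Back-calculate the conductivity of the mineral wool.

Treating each layer as a thermal resistance in series:
R_brass = L/(kA) = 0.0027/(113×5.4) = 4.425×10^-6 K/W
R_aluminium = L/(kA) = 0.0055/(208×5.4) = 4.897×10^-6 K/W
R_outer film = 1/(h_o·A) = 1/(6.87×5.4) = 0.02696 K/W
Sum of known resistances R_other = 0.02696 K/W
Total R = ΔT/Q = 40/87.7 = 0.4561 K/W
R_mineral wool = R_total − R_other = 0.4291 K/W
k = L/(R·A) = 0.085/(0.4291×5.4)

k ≈ 0.0367 W/(m·K)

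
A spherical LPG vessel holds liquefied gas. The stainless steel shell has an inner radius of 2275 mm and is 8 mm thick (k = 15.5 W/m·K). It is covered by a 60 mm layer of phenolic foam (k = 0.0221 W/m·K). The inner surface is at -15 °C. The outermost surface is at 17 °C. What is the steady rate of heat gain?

Q ≈ 792 W

Spherical conduction: R = (1/r_in − 1/r_out)/(4πk) per layer; series-sum.
R_stainless steel shell = (1/2.275 − 1/2.283)/(4π×15.5) = 7.908×10^-6 K/W
R_phenolic foam = (1/2.283 − 1/2.343)/(4π×0.0221) = 0.04039 K/W
R_total = 0.0404 K/W
Q = ΔT/R_total = 32/0.0404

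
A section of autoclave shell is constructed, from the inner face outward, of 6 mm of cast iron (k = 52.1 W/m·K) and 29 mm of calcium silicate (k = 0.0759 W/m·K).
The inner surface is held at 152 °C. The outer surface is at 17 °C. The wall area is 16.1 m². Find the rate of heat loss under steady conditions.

Series thermal resistances:
R_cast iron = L/(kA) = 0.006/(52.1×16.1) = 7.153×10^-6 K/W
R_calcium silicate = L/(kA) = 0.029/(0.0759×16.1) = 0.02373 K/W
R_total = 0.02374 K/W
Q = ΔT / R_total = 135 / 0.02374

Q ≈ 5690 W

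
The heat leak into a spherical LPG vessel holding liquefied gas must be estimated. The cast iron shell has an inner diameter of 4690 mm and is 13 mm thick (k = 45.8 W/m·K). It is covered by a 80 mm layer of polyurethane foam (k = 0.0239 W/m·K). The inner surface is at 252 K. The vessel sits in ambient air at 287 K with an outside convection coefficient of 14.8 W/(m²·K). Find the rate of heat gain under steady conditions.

For a spherical shell R = (1/r₁ − 1/r₂)/(4πk); film R = 1/(h·4πr²). In series:
R_cast iron shell = (1/2.345 − 1/2.358)/(4π×45.8) = 4.085×10^-6 K/W
R_polyurethane foam = (1/2.358 − 1/2.438)/(4π×0.0239) = 0.04633 K/W
R_outer film = 1/(h·4πr_o²) = 1/(14.8×4π×2.438²) = 9.046×10^-4 K/W
R_total = 0.04724 K/W
Q = ΔT/R_total = 35/0.04724

Q ≈ 741 W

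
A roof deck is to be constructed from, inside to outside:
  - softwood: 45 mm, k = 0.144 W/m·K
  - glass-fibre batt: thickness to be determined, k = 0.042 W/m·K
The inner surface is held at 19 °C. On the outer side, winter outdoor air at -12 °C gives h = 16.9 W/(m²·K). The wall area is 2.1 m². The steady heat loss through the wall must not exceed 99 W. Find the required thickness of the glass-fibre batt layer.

L ≈ 12 mm

Treating each layer as a thermal resistance in series:
R_softwood = L/(kA) = 0.045/(0.144×2.1) = 0.1488 K/W
R_outer film = 1/(h_o·A) = 1/(16.9×2.1) = 0.02818 K/W
Sum of the known resistances R_other = 0.177 K/W
Required total resistance R_tot = ΔT/Q_allow = 31/99 = 0.3131 K/W
R_glass-fibre batt = R_tot − R_other = 0.1361 K/W
L = R·k·A = 0.1361×0.042×2.1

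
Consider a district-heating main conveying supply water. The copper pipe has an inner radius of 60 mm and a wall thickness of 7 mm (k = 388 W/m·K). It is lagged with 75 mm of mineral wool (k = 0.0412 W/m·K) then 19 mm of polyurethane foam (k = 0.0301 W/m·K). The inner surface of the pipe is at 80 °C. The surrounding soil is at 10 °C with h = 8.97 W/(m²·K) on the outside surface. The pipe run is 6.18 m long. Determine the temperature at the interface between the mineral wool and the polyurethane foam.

T ≈ 24.7 °C

Treating each annulus and film as a series resistance:
R_copper pipe wall = ln(67/60)/(2π×388×6.18) = 7.324×10^-6 K/W
R_mineral wool = ln(142/67)/(2π×0.0412×6.18) = 0.4695 K/W
R_polyurethane foam = ln(161/142)/(2π×0.0301×6.18) = 0.1074 K/W
R_outer film = 1/(h_o·2πr_oL) = 1/(8.97×2π×0.161×6.18) = 0.01783 K/W
R_total = 0.5948 K/W
Q = ΔT/R_total = 70/0.5948
Q = 118 W
T_interface = T_inner − Q·ΣR(inner→interface) = 80 − 118×0.4695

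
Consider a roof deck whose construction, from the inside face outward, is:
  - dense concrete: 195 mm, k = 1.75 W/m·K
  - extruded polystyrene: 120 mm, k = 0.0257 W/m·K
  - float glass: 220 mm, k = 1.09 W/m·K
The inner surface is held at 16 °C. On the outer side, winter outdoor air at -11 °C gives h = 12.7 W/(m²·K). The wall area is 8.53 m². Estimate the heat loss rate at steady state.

Q ≈ 45.5 W

Model the wall as resistances in series:
R_dense concrete = L/(kA) = 0.195/(1.75×8.53) = 0.01306 K/W
R_extruded polystyrene = L/(kA) = 0.12/(0.0257×8.53) = 0.5474 K/W
R_float glass = L/(kA) = 0.22/(1.09×8.53) = 0.02366 K/W
R_outer film = 1/(h_o·A) = 1/(12.7×8.53) = 0.009231 K/W
R_total = 0.5933 K/W
Q = ΔT / R_total = 27 / 0.5933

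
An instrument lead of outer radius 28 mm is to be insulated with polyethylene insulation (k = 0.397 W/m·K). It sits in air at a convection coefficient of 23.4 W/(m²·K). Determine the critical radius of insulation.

For a cylinder r_cr = k/h = 0.397/23.4
r_cr = 17 mm; since the bare radius (28 mm) is above r_cr, any added insulation will reduce heat loss.

r_cr ≈ 17 mm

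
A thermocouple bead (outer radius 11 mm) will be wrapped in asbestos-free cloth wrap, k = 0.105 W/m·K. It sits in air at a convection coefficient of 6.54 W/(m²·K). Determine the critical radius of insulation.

r_cr ≈ 32.1 mm

For a sphere r_cr = 2k/h = 2×0.105/6.54
r_cr = 32.1 mm; since the bare radius (11 mm) is below r_cr, adding a thin layer of insulation will *increase* heat loss.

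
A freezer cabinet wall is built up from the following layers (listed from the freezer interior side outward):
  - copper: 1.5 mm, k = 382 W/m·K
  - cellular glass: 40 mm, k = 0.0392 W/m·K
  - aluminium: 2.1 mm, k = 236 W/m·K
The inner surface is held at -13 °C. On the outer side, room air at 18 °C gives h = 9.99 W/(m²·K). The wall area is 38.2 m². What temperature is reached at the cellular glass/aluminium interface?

T ≈ 15.2 °C

Model the wall as resistances in series:
R_copper = L/(kA) = 0.0015/(382×38.2) = 1.028×10^-7 K/W
R_cellular glass = L/(kA) = 0.04/(0.0392×38.2) = 0.02671 K/W
R_aluminium = L/(kA) = 0.0021/(236×38.2) = 2.329×10^-7 K/W
R_outer film = 1/(h_o·A) = 1/(9.99×38.2) = 0.00262 K/W
R_total = 0.02933 K/W;  Q = ΔT/R_total = 31/0.02933 = 1057 W
T_interface = T_inner + Q·ΣR(inner→interface) = -13 + 1060×0.02671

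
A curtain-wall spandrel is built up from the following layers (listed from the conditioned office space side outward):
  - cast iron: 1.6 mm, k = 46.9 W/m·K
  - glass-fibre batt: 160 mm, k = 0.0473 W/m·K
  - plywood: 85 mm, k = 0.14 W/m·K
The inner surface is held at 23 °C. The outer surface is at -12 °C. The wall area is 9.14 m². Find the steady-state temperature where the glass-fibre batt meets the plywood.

T ≈ -6.67 °C

Using the resistance-network approach (series):
R_cast iron = L/(kA) = 0.0016/(46.9×9.14) = 3.733×10^-6 K/W
R_glass-fibre batt = L/(kA) = 0.16/(0.0473×9.14) = 0.3701 K/W
R_plywood = L/(kA) = 0.085/(0.14×9.14) = 0.06643 K/W
R_total = 0.4365 K/W;  Q = ΔT/R_total = 35/0.4365 = 80.18 W
T_interface = T_inner − Q·ΣR(inner→interface) = 23 − 80.2×0.3701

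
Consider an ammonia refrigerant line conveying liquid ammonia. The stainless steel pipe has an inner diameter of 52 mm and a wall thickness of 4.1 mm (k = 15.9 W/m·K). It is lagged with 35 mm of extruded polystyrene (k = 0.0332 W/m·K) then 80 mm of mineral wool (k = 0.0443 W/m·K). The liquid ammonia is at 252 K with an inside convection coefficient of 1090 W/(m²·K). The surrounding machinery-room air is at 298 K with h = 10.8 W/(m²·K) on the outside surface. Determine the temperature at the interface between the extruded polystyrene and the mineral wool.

T ≈ 277 K

Radial resistances (cylindrical: R_cond = ln(r_o/r_i)/(2πkL), R_conv = 1/(h·2πrL)):
R_inner film = 1/(h_i·2πr₁L) = 1/(1090×2π×0.026×1) = 0.005616 K/W
R_stainless steel pipe wall = ln(30.1/26)/(2π×15.9×1) = 0.001466 K/W
R_extruded polystyrene = ln(65.1/30.1)/(2π×0.0332×1) = 3.698 K/W
R_mineral wool = ln(145.1/65.1)/(2π×0.0443×1) = 2.88 K/W
R_outer film = 1/(h_o·2πr_oL) = 1/(10.8×2π×0.1451×1) = 0.1016 K/W
R_total = 6.686 K/W
Q = ΔT/R_total = 46/6.686
Q = 6.88 W/m
T_interface = T_inner + Q·ΣR(inner→interface) = 252 + 6.88×3.705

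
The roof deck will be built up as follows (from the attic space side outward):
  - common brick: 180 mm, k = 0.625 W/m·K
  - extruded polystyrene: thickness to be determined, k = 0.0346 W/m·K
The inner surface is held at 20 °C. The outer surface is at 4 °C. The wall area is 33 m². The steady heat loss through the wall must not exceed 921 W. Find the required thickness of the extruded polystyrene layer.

Thermal resistances in series:
R_common brick = L/(kA) = 0.18/(0.625×33) = 0.008727 K/W
Sum of the known resistances R_other = 0.008727 K/W
Required total resistance R_tot = ΔT/Q_allow = 16/921 = 0.01737 K/W
R_extruded polystyrene = R_tot − R_other = 0.008645 K/W
L = R·k·A = 0.008645×0.0346×33

L ≈ 9.87 mm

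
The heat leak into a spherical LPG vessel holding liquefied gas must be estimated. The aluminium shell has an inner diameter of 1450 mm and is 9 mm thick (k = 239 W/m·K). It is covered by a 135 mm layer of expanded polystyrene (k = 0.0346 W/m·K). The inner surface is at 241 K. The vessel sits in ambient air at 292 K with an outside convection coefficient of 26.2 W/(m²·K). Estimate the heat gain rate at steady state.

Q ≈ 104 W

Spherical conduction: R = (1/r_in − 1/r_out)/(4πk) per layer; series-sum.
R_aluminium shell = (1/0.725 − 1/0.734)/(4π×239) = 5.631×10^-6 K/W
R_expanded polystyrene = (1/0.734 − 1/0.869)/(4π×0.0346) = 0.4868 K/W
R_outer film = 1/(h·4πr_o²) = 1/(26.2×4π×0.869²) = 0.004022 K/W
R_total = 0.4908 K/W
Q = ΔT/R_total = 51/0.4908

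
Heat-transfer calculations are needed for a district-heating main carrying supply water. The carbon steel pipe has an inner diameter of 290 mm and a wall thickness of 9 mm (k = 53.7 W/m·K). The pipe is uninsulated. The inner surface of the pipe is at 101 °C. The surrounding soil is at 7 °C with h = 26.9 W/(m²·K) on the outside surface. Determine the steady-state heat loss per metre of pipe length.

q′ ≈ 2440 W/m

Cylindrical conduction, so R = ln(r₂/r₁)/(2πkL) per layer, in series:
R_carbon steel pipe wall = ln(154/145)/(2π×53.7×1) = 1.785×10^-4 K/W
R_outer film = 1/(h_o·2πr_oL) = 1/(26.9×2π×0.154×1) = 0.03842 K/W
R_total = 0.0386 K/W
Q = ΔT/R_total = 94/0.0386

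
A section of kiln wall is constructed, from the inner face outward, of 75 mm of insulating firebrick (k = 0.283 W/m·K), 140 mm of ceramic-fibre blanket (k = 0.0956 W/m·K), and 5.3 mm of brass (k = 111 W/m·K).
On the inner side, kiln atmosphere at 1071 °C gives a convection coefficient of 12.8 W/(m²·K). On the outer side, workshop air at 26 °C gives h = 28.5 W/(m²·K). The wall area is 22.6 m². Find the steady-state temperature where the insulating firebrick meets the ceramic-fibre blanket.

Thermal resistances in series:
R_inner film = 1/(h_i·A) = 1/(12.8×22.6) = 0.003457 K/W
R_insulating firebrick = L/(kA) = 0.075/(0.283×22.6) = 0.01173 K/W
R_ceramic-fibre blanket = L/(kA) = 0.14/(0.0956×22.6) = 0.0648 K/W
R_brass = L/(kA) = 0.0053/(111×22.6) = 2.113×10^-6 K/W
R_outer film = 1/(h_o·A) = 1/(28.5×22.6) = 0.001553 K/W
R_total = 0.08154 K/W;  Q = ΔT/R_total = 1045/0.08154 = 12820 W
T_interface = T_inner − Q·ΣR(inner→interface) = 1071 − 12800×0.01518

T ≈ 876 °C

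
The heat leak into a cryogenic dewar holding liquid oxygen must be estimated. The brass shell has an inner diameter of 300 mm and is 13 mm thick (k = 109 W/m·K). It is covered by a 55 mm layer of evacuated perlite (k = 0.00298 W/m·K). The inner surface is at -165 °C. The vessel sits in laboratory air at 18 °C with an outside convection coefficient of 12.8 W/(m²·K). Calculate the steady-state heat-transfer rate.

Spherical conduction: R = (1/r_in − 1/r_out)/(4πk) per layer; series-sum.
R_brass shell = (1/0.15 − 1/0.163)/(4π×109) = 3.882×10^-4 K/W
R_evacuated perlite = (1/0.163 − 1/0.218)/(4π×0.00298) = 41.33 K/W
R_outer film = 1/(h·4πr_o²) = 1/(12.8×4π×0.218²) = 0.1308 K/W
R_total = 41.46 K/W
Q = ΔT/R_total = 183/41.46

Q ≈ 4.41 W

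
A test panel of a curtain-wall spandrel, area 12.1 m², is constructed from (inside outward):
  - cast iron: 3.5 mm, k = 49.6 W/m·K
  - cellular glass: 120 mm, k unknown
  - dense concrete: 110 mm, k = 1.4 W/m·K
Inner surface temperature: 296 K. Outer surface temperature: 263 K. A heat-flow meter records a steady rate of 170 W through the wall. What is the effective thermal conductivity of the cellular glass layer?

Using the resistance-network approach (series):
R_cast iron = L/(kA) = 0.0035/(49.6×12.1) = 5.832×10^-6 K/W
R_dense concrete = L/(kA) = 0.11/(1.4×12.1) = 0.006494 K/W
Sum of known resistances R_other = 0.006499 K/W
Total R = ΔT/Q = 33/170 = 0.1941 K/W
R_cellular glass = R_total − R_other = 0.1876 K/W
k = L/(R·A) = 0.12/(0.1876×12.1)

k ≈ 0.0529 W/(m·K)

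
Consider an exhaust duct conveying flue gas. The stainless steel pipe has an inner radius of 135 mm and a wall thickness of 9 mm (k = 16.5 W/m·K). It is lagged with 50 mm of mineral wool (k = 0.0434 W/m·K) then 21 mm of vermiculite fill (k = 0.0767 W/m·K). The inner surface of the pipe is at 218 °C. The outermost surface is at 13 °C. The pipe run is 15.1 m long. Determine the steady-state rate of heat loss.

Treating each annulus and film as a series resistance:
R_stainless steel pipe wall = ln(144/135)/(2π×16.5×15.1) = 4.123×10^-5 K/W
R_mineral wool = ln(194/144)/(2π×0.0434×15.1) = 0.07238 K/W
R_vermiculite fill = ln(215/194)/(2π×0.0767×15.1) = 0.01412 K/W
R_total = 0.08655 K/W
Q = ΔT/R_total = 205/0.08655

Q ≈ 2370 W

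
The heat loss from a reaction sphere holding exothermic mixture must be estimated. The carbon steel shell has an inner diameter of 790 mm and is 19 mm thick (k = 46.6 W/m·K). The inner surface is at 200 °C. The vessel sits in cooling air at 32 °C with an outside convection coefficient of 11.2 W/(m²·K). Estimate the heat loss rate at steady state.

Radial (spherical) resistances in series:
R_carbon steel shell = (1/0.395 − 1/0.414)/(4π×46.6) = 1.984×10^-4 K/W
R_outer film = 1/(h·4πr_o²) = 1/(11.2×4π×0.414²) = 0.04145 K/W
R_total = 0.04165 K/W
Q = ΔT/R_total = 168/0.04165

Q ≈ 4030 W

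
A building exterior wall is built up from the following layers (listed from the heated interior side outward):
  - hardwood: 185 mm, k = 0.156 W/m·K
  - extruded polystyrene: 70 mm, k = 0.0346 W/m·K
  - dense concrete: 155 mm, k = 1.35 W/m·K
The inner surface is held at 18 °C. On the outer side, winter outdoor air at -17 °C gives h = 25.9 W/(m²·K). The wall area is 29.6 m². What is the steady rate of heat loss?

Q ≈ 308 W

Treating each layer as a thermal resistance in series:
R_hardwood = L/(kA) = 0.185/(0.156×29.6) = 0.04006 K/W
R_extruded polystyrene = L/(kA) = 0.07/(0.0346×29.6) = 0.06835 K/W
R_dense concrete = L/(kA) = 0.155/(1.35×29.6) = 0.003879 K/W
R_outer film = 1/(h_o·A) = 1/(25.9×29.6) = 0.001304 K/W
R_total = 0.1136 K/W
Q = ΔT / R_total = 35 / 0.1136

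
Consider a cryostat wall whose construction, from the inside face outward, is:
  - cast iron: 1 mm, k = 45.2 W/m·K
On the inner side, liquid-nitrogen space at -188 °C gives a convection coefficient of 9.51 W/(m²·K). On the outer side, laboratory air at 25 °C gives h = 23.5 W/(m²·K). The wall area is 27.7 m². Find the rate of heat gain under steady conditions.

Series thermal resistances:
R_inner film = 1/(h_i·A) = 1/(9.51×27.7) = 0.003796 K/W
R_cast iron = L/(kA) = 0.001/(45.2×27.7) = 7.987×10^-7 K/W
R_outer film = 1/(h_o·A) = 1/(23.5×27.7) = 0.001536 K/W
R_total = 0.005333 K/W
Q = ΔT / R_total = 213 / 0.005333

Q ≈ 39900 W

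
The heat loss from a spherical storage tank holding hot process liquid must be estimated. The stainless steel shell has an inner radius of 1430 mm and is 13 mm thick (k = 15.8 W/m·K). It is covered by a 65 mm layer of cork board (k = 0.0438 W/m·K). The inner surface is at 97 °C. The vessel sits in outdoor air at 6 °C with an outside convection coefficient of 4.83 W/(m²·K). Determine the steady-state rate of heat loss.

Q ≈ 1480 W

Each spherical layer contributes R = (1/r_i − 1/r_o)/(4πk):
R_stainless steel shell = (1/1.43 − 1/1.443)/(4π×15.8) = 3.173×10^-5 K/W
R_cork board = (1/1.443 − 1/1.508)/(4π×0.0438) = 0.05427 K/W
R_outer film = 1/(h·4πr_o²) = 1/(4.83×4π×1.508²) = 0.007245 K/W
R_total = 0.06155 K/W
Q = ΔT/R_total = 91/0.06155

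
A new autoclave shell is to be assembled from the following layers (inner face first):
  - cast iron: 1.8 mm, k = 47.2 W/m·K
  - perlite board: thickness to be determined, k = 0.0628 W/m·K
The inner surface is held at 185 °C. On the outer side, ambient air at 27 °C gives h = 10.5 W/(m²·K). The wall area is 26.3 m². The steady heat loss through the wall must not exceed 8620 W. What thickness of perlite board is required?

L ≈ 24.3 mm

Treating each layer as a thermal resistance in series:
R_cast iron = L/(kA) = 0.0018/(47.2×26.3) = 1.45×10^-6 K/W
R_outer film = 1/(h_o·A) = 1/(10.5×26.3) = 0.003621 K/W
Sum of the known resistances R_other = 0.003623 K/W
Required total resistance R_tot = ΔT/Q_allow = 158/8620 = 0.01833 K/W
R_perlite board = R_tot − R_other = 0.01471 K/W
L = R·k·A = 0.01471×0.0628×26.3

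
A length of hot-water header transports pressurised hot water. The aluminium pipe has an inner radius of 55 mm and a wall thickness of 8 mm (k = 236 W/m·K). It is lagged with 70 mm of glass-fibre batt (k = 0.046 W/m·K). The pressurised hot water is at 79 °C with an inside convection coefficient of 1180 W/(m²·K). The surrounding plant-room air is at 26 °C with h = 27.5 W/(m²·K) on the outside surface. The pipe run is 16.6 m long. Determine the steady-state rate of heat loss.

Q ≈ 334 W

Cylindrical conduction, so R = ln(r₂/r₁)/(2πkL) per layer, in series:
R_inner film = 1/(h_i·2πr₁L) = 1/(1180×2π×0.055×16.6) = 1.477×10^-4 K/W
R_aluminium pipe wall = ln(63/55)/(2π×236×16.6) = 5.517×10^-6 K/W
R_glass-fibre batt = ln(133/63)/(2π×0.046×16.6) = 0.1557 K/W
R_outer film = 1/(h_o·2πr_oL) = 1/(27.5×2π×0.133×16.6) = 0.002621 K/W
R_total = 0.1585 K/W
Q = ΔT/R_total = 53/0.1585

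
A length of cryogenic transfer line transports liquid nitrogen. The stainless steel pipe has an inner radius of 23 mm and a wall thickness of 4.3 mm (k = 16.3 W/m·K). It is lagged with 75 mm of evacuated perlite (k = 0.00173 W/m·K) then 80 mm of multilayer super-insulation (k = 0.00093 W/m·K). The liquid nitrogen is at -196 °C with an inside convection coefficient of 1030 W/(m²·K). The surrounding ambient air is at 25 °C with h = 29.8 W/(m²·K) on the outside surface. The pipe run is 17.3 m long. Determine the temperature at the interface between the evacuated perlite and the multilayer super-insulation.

T ≈ -74.2 °C

Cylindrical conduction, so R = ln(r₂/r₁)/(2πkL) per layer, in series:
R_inner film = 1/(h_i·2πr₁L) = 1/(1030×2π×0.023×17.3) = 3.883×10^-4 K/W
R_stainless steel pipe wall = ln(27.3/23)/(2π×16.3×17.3) = 9.673×10^-5 K/W
R_evacuated perlite = ln(102.3/27.3)/(2π×0.00173×17.3) = 7.025 K/W
R_multilayer super-insulation = ln(182.3/102.3)/(2π×0.00093×17.3) = 5.715 K/W
R_outer film = 1/(h_o·2πr_oL) = 1/(29.8×2π×0.1823×17.3) = 0.001693 K/W
R_total = 12.74 K/W
Q = ΔT/R_total = 221/12.74
Q = 17.3 W
T_interface = T_inner + Q·ΣR(inner→interface) = -196 + 17.3×7.025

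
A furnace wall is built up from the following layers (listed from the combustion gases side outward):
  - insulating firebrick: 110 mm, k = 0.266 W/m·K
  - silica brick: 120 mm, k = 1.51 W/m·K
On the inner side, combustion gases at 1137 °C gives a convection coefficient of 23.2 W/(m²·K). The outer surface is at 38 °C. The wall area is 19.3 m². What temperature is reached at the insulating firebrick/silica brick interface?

T ≈ 201 °C

Model the wall as resistances in series:
R_inner film = 1/(h_i·A) = 1/(23.2×19.3) = 0.002233 K/W
R_insulating firebrick = L/(kA) = 0.11/(0.266×19.3) = 0.02143 K/W
R_silica brick = L/(kA) = 0.12/(1.51×19.3) = 0.004118 K/W
R_total = 0.02778 K/W;  Q = ΔT/R_total = 1099/0.02778 = 39560 W
T_interface = T_inner − Q·ΣR(inner→interface) = 1137 − 39600×0.02366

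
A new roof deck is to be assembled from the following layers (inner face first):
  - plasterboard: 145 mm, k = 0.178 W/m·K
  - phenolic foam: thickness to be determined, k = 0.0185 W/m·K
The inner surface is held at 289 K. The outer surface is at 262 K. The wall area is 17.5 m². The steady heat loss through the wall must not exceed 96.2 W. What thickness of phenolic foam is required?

Series thermal resistances:
R_plasterboard = L/(kA) = 0.145/(0.178×17.5) = 0.04655 K/W
Sum of the known resistances R_other = 0.04655 K/W
Required total resistance R_tot = ΔT/Q_allow = 27/96.2 = 0.2807 K/W
R_phenolic foam = R_tot − R_other = 0.2341 K/W
L = R·k·A = 0.2341×0.0185×17.5

L ≈ 75.8 mm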